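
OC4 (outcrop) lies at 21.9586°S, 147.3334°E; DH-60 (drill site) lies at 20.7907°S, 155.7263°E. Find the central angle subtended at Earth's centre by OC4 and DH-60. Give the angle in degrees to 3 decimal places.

Δφ = 1.1679°,  Δλ = 8.3929°
a = sin²(Δφ/2) + cos φ₁ cos φ₂ sin²(Δλ/2) = 0.004747
c = 2·arcsin(√a) = 0.137903 rad = 7.9013°

7.901°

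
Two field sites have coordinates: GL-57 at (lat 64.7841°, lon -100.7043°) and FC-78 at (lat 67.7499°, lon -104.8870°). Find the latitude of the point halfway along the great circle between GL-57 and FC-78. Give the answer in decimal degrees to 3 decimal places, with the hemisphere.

66.281°N

Bx = cos φ₂ cos Δλ = 0.377642,  By = cos φ₂ sin Δλ = -0.027618
φₘ = atan2(sin φ₁ + sin φ₂, √((cos φ₁ + Bx)² + By²)) = 66.28101°
λₘ = λ₁ + atan2(By, cos φ₁ + Bx) = -102.67246°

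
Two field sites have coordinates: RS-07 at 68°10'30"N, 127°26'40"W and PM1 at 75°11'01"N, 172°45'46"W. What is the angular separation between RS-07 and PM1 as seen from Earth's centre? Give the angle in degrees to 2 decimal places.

15.35°

RS-07: φ = +68.17500°, λ = -127.44444°
PM1: φ = +75.18361°, λ = -172.76278°
Δφ = 7.0086°,  Δλ = -45.3183°
a = sin²(Δφ/2) + cos φ₁ cos φ₂ sin²(Δλ/2) = 0.017846
c = 2·arcsin(√a) = 0.267980 rad = 15.3541°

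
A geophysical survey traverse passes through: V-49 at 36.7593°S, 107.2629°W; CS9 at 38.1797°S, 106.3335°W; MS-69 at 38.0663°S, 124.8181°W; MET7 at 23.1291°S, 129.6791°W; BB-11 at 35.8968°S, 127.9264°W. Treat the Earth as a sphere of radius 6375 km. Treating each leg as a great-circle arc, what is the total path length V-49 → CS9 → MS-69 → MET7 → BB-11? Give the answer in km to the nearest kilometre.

4949 km

V-49→CS9: c = 0.027934 rad, d = 178.08 km
CS9→MS-69: c = 0.253384 rad, d = 1615.33 km
MS-69→MET7: c = 0.270622 rad, d = 1725.22 km
MET7→BB-11: c = 0.224410 rad, d = 1430.61 km
Total = 178.08 + 1615.33 + 1725.22 + 1430.61 = 4949.23 km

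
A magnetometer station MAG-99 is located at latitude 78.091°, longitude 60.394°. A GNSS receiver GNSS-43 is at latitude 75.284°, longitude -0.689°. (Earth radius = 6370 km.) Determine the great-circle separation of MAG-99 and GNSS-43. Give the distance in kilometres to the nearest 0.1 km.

1518.3 km

Δφ = -2.8070°,  Δλ = -61.0830°
a = sin²(Δφ/2) + cos φ₁ cos φ₂ sin²(Δλ/2) = 0.014136
c = 2·arcsin(√a) = 0.238358 rad = 13.6569°
d = R·c = 6370 × 0.238358 = 1518.3 km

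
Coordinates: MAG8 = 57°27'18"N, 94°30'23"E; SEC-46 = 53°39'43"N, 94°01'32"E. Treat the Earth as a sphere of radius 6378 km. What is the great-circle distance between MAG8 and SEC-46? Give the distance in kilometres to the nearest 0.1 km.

MAG8: φ = +57.45500°, λ = +94.50639°
SEC-46: φ = +53.66194°, λ = +94.02556°
Δφ = -3.7931°,  Δλ = -0.4808°
a = sin²(Δφ/2) + cos φ₁ cos φ₂ sin²(Δλ/2) = 0.001101
c = 2·arcsin(√a) = 0.066371 rad = 3.8028°
d = R·c = 6378 × 0.066371 = 423.3 km

423.3 km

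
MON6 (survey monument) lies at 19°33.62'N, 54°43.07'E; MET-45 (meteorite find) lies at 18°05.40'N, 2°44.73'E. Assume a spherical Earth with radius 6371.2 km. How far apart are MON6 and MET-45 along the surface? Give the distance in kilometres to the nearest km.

5451 km

MON6: φ = +19.56033°, λ = +54.71783°
MET-45: φ = +18.09000°, λ = +2.74550°
Δφ = -1.4703°,  Δλ = -51.9723°
a = sin²(Δφ/2) + cos φ₁ cos φ₂ sin²(Δλ/2) = 0.172123
c = 2·arcsin(√a) = 0.855614 rad = 49.0231°
d = R·c = 6371.2 × 0.855614 = 5451.3 km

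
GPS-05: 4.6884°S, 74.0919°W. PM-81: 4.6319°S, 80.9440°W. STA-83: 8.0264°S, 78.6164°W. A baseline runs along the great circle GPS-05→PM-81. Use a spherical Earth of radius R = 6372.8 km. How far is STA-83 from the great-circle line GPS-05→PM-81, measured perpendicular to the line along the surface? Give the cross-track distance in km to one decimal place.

374.6 km

δ₁₃ = central angle GPS-05→STA-83 = 0.097733 rad  (haversine)
θ₁₃ = bearing GPS-05→STA-83 = 233.180°,  θ₁₂ = bearing GPS-05→PM-81 = 270.195°
dₓₜ = R·arcsin(sin δ₁₃ · sin(θ₁₃ − θ₁₂)) = 6372.8·arcsin(0.09758·sin(-37.015°)) = -374.576 km
|dₓₜ| = 374.576 km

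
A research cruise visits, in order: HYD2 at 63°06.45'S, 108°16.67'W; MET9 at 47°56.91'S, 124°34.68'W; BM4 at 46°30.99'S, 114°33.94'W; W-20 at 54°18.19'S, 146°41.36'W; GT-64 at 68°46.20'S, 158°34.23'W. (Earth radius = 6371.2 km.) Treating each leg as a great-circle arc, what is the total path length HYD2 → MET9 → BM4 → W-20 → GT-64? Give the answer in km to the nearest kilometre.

6863 km

HYD2: φ = -63.10750°, λ = -108.27783°
MET9: φ = -47.94850°, λ = -124.57800°
BM4: φ = -46.51650°, λ = -114.56567°
W-20: φ = -54.30317°, λ = -146.68933°
GT-64: φ = -68.77000°, λ = -158.57050°
HYD2→MET9: c = 0.307722 rad, d = 1960.56 km
MET9→BM4: c = 0.121169 rad, d = 771.99 km
BM4→W-20: c = 0.378267 rad, d = 2410.02 km
W-20→GT-64: c = 0.270019 rad, d = 1720.34 km
Total = 1960.56 + 771.99 + 2410.02 + 1720.34 = 6862.90 km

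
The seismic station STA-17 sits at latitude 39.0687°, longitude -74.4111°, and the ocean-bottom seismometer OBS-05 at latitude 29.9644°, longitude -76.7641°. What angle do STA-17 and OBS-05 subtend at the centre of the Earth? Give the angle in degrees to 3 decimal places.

9.307°

Δφ = -9.1043°,  Δλ = -2.3530°
a = sin²(Δφ/2) + cos φ₁ cos φ₂ sin²(Δλ/2) = 0.006583
c = 2·arcsin(√a) = 0.162445 rad = 9.3074°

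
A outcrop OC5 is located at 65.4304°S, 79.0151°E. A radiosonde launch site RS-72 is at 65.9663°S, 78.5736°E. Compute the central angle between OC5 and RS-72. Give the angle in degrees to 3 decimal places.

Δφ = -0.5359°,  Δλ = -0.4415°
a = sin²(Δφ/2) + cos φ₁ cos φ₂ sin²(Δλ/2) = 0.000024
c = 2·arcsin(√a) = 0.009876 rad = 0.5659°

0.566°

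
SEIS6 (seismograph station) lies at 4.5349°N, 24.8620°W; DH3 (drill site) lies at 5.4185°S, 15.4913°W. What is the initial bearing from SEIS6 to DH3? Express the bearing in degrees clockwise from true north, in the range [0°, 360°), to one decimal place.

Δλ = 9.3707°
y = sin Δλ · cos φ₂ = 0.162094
x = cos φ₁ sin φ₂ − sin φ₁ cos φ₂ cos Δλ = -0.171797
θ = atan2(y, x) = 136.6646° → 136.6646° (mod 360°)

136.7°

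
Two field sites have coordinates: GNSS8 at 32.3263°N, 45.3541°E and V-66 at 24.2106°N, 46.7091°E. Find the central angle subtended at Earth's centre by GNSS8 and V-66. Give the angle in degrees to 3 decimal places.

Δφ = -8.1157°,  Δλ = 1.3550°
a = sin²(Δφ/2) + cos φ₁ cos φ₂ sin²(Δλ/2) = 0.005115
c = 2·arcsin(√a) = 0.143164 rad = 8.2027°

8.203°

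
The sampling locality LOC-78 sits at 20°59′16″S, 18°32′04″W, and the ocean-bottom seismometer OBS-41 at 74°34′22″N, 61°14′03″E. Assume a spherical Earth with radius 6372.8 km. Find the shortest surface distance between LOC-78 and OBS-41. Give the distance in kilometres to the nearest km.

LOC-78: φ = -20.98778°, λ = -18.53444°
OBS-41: φ = +74.57278°, λ = +61.23417°
Δφ = 95.5606°,  Δλ = 79.7686°
a = sin²(Δφ/2) + cos φ₁ cos φ₂ sin²(Δλ/2) = 0.650574
c = 2·arcsin(√a) = 1.876693 rad = 107.5266°
d = R·c = 6372.8 × 1.876693 = 11959.8 km

11960 km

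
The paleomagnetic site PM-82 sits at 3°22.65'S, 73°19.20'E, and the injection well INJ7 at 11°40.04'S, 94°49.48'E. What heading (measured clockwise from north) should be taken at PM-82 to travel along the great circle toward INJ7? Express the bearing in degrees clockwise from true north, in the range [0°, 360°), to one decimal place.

112.4°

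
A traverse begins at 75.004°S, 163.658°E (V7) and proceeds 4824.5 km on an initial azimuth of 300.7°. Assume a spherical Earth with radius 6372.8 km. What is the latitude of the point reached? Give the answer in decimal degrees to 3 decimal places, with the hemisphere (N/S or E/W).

δ = d/R = 4824.5/6372.8 = 0.757046 rad
φ₂ = arcsin(sin φ₁ cos δ + cos φ₁ sin δ cos θ)
   = arcsin(-0.96594·0.72687 + 0.25875·0.68678·0.51054) = -37.68994°
λ₂ = λ₁ + atan2(sin θ sin δ cos φ₁, cos δ − sin φ₁ sin φ₂) = 115.39185°

37.690°S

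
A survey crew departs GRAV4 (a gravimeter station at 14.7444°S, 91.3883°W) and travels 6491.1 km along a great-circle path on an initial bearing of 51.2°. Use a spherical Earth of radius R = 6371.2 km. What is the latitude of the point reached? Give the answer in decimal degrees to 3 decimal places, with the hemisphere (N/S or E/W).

22.490°N

δ = d/R = 6491.1/6371.2 = 1.018819 rad
φ₂ = arcsin(sin φ₁ cos δ + cos φ₁ sin δ cos θ)
   = arcsin(-0.25451·0.52437 + 0.96707·0.85149·0.62660) = 22.48991°
λ₂ = λ₁ + atan2(sin θ sin δ cos φ₁, cos δ − sin φ₁ sin φ₂) = -45.48051°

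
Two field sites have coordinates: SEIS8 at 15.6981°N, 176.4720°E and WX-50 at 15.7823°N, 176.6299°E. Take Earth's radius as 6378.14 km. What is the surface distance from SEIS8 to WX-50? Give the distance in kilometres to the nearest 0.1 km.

Δφ = 0.0842°,  Δλ = 0.1579°
a = sin²(Δφ/2) + cos φ₁ cos φ₂ sin²(Δλ/2) = 0.000002
c = 2·arcsin(√a) = 0.003032 rad = 0.1737°
d = R·c = 6378.14 × 0.003032 = 19.3 km

19.3 km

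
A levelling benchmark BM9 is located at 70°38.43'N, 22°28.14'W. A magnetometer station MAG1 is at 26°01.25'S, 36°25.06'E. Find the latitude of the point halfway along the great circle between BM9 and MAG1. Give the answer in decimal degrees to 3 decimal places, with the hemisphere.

BM9: φ = +70.64050°, λ = -22.46900°
MAG1: φ = -26.02083°, λ = +36.41767°
Bx = cos φ₂ cos Δλ = 0.464354,  By = cos φ₂ sin Δλ = 0.769363
φₘ = atan2(sin φ₁ + sin φ₂, √((cos φ₁ + Bx)² + By²)) = 24.51295°
λₘ = λ₁ + atan2(By, cos φ₁ + Bx) = 21.56159°

24.513°N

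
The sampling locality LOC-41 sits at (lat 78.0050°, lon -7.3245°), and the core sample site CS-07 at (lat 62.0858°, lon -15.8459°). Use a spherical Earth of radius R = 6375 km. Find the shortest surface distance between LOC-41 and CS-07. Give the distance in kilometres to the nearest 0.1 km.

1796.0 km

Δφ = -15.9192°,  Δλ = -8.5214°
a = sin²(Δφ/2) + cos φ₁ cos φ₂ sin²(Δλ/2) = 0.019712
c = 2·arcsin(√a) = 0.281732 rad = 16.1420°
d = R·c = 6375 × 0.281732 = 1796.0 km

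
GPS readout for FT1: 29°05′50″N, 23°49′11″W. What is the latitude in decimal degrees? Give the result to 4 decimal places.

29.0972°N

29° + 5′/60 + 50″/3600 = 29 + 0.08333 + 0.01389 = 29.0972°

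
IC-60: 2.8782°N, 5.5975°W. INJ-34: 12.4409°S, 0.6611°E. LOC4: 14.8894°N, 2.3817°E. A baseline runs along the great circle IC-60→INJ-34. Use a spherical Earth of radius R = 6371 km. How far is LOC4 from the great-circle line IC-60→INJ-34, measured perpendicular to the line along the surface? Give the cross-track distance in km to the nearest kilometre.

1299 km

δ₁₃ = central angle IC-60→LOC4 = 0.250606 rad  (haversine)
θ₁₃ = bearing IC-60→LOC4 = 32.749°,  θ₁₂ = bearing IC-60→INJ-34 = 158.031°
dₓₜ = R·arcsin(sin δ₁₃ · sin(θ₁₃ − θ₁₂)) = 6371·arcsin(0.24799·sin(-125.282°)) = -1298.714 km
|dₓₜ| = 1298.714 km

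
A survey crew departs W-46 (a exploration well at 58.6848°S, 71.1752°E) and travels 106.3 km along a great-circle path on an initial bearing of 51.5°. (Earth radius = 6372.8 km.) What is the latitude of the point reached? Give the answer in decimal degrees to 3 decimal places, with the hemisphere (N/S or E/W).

δ = d/R = 106.3/6372.8 = 0.016680 rad
φ₂ = arcsin(sin φ₁ cos δ + cos φ₁ sin δ cos θ)
   = arcsin(-0.85432·0.99986 + 0.51975·0.01668·0.62251) = -58.08198°
λ₂ = λ₁ + atan2(sin θ sin δ cos φ₁, cos δ − sin φ₁ sin φ₂) = 72.58995°

58.082°S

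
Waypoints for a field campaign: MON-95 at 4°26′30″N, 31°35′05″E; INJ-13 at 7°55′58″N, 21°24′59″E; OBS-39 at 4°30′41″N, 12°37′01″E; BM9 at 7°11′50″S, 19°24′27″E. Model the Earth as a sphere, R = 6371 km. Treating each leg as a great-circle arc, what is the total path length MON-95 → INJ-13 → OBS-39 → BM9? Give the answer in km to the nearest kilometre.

MON-95: φ = +4.44167°, λ = +31.58472°
INJ-13: φ = +7.93278°, λ = +21.41639°
OBS-39: φ = +4.51139°, λ = +12.61694°
BM9: φ = -7.19722°, λ = +19.40750°
MON-95→INJ-13: c = 0.186633 rad, d = 1189.04 km
INJ-13→OBS-39: c = 0.163913 rad, d = 1044.29 km
OBS-39→BM9: c = 0.236115 rad, d = 1504.29 km
Total = 1189.04 + 1044.29 + 1504.29 = 3737.62 km

3738 km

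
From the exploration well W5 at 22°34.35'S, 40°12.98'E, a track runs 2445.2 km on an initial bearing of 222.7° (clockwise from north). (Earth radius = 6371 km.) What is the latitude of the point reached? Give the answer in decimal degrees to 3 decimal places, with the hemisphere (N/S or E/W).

37.592°S

W5: φ = -22.57250°, λ = +40.21633°
δ = d/R = 2445.2/6371 = 0.383802 rad
φ₂ = arcsin(sin φ₁ cos δ + cos φ₁ sin δ cos θ)
   = arcsin(-0.38385·0.92725 + 0.92339·0.37445·-0.73491) = -37.59187°
λ₂ = λ₁ + atan2(sin θ sin δ cos φ₁, cos δ − sin φ₁ sin φ₂) = 21.52477°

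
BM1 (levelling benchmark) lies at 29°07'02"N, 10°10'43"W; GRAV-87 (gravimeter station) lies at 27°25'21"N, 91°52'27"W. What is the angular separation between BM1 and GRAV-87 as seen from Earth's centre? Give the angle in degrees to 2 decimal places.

70.36°

BM1: φ = +29.11722°, λ = -10.17861°
GRAV-87: φ = +27.42250°, λ = -91.87417°
Δφ = -1.6947°,  Δλ = -81.6956°
a = sin²(Δφ/2) + cos φ₁ cos φ₂ sin²(Δλ/2) = 0.331948
c = 2·arcsin(√a) = 1.228019 rad = 70.3603°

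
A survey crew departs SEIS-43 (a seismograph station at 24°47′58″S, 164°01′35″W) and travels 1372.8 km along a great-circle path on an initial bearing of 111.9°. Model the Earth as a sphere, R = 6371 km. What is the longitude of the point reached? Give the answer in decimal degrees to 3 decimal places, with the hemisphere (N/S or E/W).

150.939°W

SEIS-43: φ = -24.79944°, λ = -164.02639°
δ = d/R = 1372.8/6371 = 0.215476 rad
φ₂ = arcsin(sin φ₁ cos δ + cos φ₁ sin δ cos θ)
   = arcsin(-0.41944·0.97687 + 0.90778·0.21381·-0.37299) = -28.82518°
λ₂ = λ₁ + atan2(sin θ sin δ cos φ₁, cos δ − sin φ₁ sin φ₂) = -150.93880°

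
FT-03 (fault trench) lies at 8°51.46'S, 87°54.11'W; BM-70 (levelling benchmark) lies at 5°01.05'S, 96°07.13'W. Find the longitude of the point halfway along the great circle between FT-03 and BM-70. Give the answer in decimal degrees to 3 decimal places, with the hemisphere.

FT-03: φ = -8.85767°, λ = -87.90183°
BM-70: φ = -5.01750°, λ = -96.11883°
Bx = cos φ₂ cos Δλ = 0.985941,  By = cos φ₂ sin Δλ = -0.142375
φₘ = atan2(sin φ₁ + sin φ₂, √((cos φ₁ + Bx)² + By²)) = -6.95528°
λₘ = λ₁ + atan2(By, cos φ₁ + Bx) = -92.02712°

92.027°W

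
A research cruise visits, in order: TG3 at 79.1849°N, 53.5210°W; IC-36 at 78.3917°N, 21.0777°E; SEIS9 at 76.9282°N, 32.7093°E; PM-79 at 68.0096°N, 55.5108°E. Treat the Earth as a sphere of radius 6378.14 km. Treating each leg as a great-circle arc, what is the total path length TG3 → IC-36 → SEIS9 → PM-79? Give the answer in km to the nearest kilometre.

3064 km

TG3→IC-36: c = 0.236454 rad, d = 1508.14 km
IC-36→SEIS9: c = 0.050221 rad, d = 320.31 km
SEIS9→PM-79: c = 0.193739 rad, d = 1235.69 km
Total = 1508.14 + 320.31 + 1235.69 = 3064.15 km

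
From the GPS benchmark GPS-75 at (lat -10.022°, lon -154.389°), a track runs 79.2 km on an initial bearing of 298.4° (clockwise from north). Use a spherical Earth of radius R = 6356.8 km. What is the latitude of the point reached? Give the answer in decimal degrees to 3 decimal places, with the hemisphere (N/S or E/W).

δ = d/R = 79.2/6356.8 = 0.012459 rad
φ₂ = arcsin(sin φ₁ cos δ + cos φ₁ sin δ cos θ)
   = arcsin(-0.17403·0.99992 + 0.98474·0.01246·0.47562) = -9.68187°
λ₂ = λ₁ + atan2(sin θ sin δ cos φ₁, cos δ − sin φ₁ sin φ₂) = -155.02601°

9.682°S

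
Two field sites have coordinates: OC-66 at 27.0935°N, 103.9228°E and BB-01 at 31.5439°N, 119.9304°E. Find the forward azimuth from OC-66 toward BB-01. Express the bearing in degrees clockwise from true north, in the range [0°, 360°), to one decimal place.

Δλ = 16.0076°
y = sin Δλ · cos φ₂ = 0.235018
x = cos φ₁ sin φ₂ − sin φ₁ cos φ₂ cos Δλ = 0.092646
θ = atan2(y, x) = 68.4851° → 68.4851° (mod 360°)

68.5°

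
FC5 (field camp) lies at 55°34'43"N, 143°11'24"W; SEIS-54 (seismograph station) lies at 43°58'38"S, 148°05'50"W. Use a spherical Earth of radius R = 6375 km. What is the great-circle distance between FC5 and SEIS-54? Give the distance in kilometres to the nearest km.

11087 km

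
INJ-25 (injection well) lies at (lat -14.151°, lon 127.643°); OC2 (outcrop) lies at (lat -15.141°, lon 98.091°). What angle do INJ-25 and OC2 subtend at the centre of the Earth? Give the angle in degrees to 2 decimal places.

28.59°

Δφ = -0.9900°,  Δλ = -29.5520°
a = sin²(Δφ/2) + cos φ₁ cos φ₂ sin²(Δλ/2) = 0.060957
c = 2·arcsin(√a) = 0.498949 rad = 28.5877°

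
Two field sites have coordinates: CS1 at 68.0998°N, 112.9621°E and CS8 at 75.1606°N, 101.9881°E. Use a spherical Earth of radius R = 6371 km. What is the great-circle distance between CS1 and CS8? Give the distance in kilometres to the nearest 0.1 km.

871.0 km

Δφ = 7.0608°,  Δλ = -10.9740°
a = sin²(Δφ/2) + cos φ₁ cos φ₂ sin²(Δλ/2) = 0.004665
c = 2·arcsin(√a) = 0.136712 rad = 7.8330°
d = R·c = 6371 × 0.136712 = 871.0 km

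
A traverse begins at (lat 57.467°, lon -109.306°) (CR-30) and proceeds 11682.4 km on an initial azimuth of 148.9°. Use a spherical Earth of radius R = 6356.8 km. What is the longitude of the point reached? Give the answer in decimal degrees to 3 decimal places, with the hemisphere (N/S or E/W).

67.363°W

δ = d/R = 11682.4/6356.8 = 1.837780 rad
φ₂ = arcsin(sin φ₁ cos δ + cos φ₁ sin δ cos θ)
   = arcsin(0.84308·-0.26382 + 0.53779·0.96457·-0.85627) = -41.80502°
λ₂ = λ₁ + atan2(sin θ sin δ cos φ₁, cos δ − sin φ₁ sin φ₂) = -67.36272°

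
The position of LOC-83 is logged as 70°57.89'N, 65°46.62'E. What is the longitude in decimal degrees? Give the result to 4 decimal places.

65° + 46.62′/60 = 65 + 0.77700 = 65.7770°

65.7770°E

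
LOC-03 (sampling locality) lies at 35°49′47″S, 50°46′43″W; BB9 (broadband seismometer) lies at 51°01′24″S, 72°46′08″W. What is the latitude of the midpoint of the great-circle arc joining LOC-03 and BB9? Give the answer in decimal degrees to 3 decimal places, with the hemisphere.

43.948°S

LOC-03: φ = -35.82972°, λ = -50.77861°
BB9: φ = -51.02333°, λ = -72.76889°
Bx = cos φ₂ cos Δλ = 0.583242,  By = cos φ₂ sin Δλ = -0.235530
φₘ = atan2(sin φ₁ + sin φ₂, √((cos φ₁ + Bx)² + By²)) = -43.94812°
λₘ = λ₁ + atan2(By, cos φ₁ + Bx) = -60.36871°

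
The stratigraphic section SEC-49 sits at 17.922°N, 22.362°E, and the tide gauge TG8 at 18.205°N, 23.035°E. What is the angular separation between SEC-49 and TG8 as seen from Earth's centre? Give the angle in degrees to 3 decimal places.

0.700°

Δφ = 0.2830°,  Δλ = 0.6730°
a = sin²(Δφ/2) + cos φ₁ cos φ₂ sin²(Δλ/2) = 0.000037
c = 2·arcsin(√a) = 0.012211 rad = 0.6996°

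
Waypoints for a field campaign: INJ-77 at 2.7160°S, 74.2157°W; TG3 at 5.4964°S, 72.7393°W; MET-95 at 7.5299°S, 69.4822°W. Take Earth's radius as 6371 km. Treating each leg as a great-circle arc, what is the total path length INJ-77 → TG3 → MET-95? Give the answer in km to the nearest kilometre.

INJ-77→TG3: c = 0.054912 rad, d = 349.84 km
TG3→MET-95: c = 0.066703 rad, d = 424.96 km
Total = 349.84 + 424.96 = 774.81 km

775 km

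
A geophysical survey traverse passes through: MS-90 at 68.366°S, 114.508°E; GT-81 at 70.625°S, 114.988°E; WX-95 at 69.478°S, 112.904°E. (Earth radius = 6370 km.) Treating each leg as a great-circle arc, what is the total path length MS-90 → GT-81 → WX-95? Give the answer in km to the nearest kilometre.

402 km

MS-90→GT-81: c = 0.039536 rad, d = 251.84 km
GT-81→WX-95: c = 0.023550 rad, d = 150.02 km
Total = 251.84 + 150.02 = 401.86 km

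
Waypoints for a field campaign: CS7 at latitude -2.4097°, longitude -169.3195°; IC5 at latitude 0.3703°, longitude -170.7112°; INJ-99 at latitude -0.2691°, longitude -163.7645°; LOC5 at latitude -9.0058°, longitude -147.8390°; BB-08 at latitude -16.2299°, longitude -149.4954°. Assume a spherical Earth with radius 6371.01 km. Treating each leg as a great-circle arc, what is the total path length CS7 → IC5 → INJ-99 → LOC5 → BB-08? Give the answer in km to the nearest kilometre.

CS7→IC5: c = 0.054258 rad, d = 345.68 km
IC5→INJ-99: c = 0.121755 rad, d = 775.70 km
INJ-99→LOC5: c = 0.315989 rad, d = 2013.17 km
LOC5→BB-08: c = 0.129197 rad, d = 823.12 km
Total = 345.68 + 775.70 + 2013.17 + 823.12 = 3957.66 km

3958 km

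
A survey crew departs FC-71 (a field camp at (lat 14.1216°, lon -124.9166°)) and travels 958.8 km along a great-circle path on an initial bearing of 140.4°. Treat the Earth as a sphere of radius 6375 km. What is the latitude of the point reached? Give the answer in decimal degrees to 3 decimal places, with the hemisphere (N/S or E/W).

7.427°N

δ = d/R = 958.8/6375 = 0.150400 rad
φ₂ = arcsin(sin φ₁ cos δ + cos φ₁ sin δ cos θ)
   = arcsin(0.24398·0.98871 + 0.96978·0.14983·-0.77051) = 7.42720°
λ₂ = λ₁ + atan2(sin θ sin δ cos φ₁, cos δ − sin φ₁ sin φ₂) = -119.38955°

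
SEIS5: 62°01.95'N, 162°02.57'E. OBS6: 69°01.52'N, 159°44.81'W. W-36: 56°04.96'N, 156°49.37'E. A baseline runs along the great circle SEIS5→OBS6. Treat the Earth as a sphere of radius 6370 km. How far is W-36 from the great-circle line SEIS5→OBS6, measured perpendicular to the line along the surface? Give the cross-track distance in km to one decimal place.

SEIS5: φ = +62.03250°, λ = +162.04283°
OBS6: φ = +69.02533°, λ = -159.74683°
W-36: φ = +56.08267°, λ = +156.82283°
δ₁₃ = central angle SEIS5→W-36 = 0.113835 rad  (haversine)
θ₁₃ = bearing SEIS5→W-36 = 206.547°,  θ₁₂ = bearing SEIS5→OBS6 = 49.444°
dₓₜ = R·arcsin(sin δ₁₃ · sin(θ₁₃ − θ₁₂)) = 6370·arcsin(0.11359·sin(157.103°)) = 281.610 km
|dₓₜ| = 281.610 km

281.6 km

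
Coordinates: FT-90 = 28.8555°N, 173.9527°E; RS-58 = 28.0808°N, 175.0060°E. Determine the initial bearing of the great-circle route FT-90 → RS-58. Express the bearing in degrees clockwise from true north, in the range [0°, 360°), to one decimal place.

129.7°

Δλ = 1.0533°
y = sin Δλ · cos φ₂ = 0.016219
x = cos φ₁ sin φ₂ − sin φ₁ cos φ₂ cos Δλ = -0.013449
θ = atan2(y, x) = 129.6660° → 129.6660° (mod 360°)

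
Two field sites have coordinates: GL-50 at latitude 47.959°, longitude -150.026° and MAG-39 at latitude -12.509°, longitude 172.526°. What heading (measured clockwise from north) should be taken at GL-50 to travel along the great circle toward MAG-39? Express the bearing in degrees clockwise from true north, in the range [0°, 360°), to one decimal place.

219.5°

Δλ = -37.4480°
y = sin Δλ · cos φ₂ = -0.593607
x = cos φ₁ sin φ₂ − sin φ₁ cos φ₂ cos Δλ = -0.720655
θ = atan2(y, x) = -140.5215° → 219.4785° (mod 360°)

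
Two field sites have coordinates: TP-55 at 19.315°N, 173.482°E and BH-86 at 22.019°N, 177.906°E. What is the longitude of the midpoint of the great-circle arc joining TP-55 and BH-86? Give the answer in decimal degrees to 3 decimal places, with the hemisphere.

Bx = cos φ₂ cos Δλ = 0.924297,  By = cos φ₂ sin Δλ = 0.071510
φₘ = atan2(sin φ₁ + sin φ₂, √((cos φ₁ + Bx)² + By²)) = 20.68111°
λₘ = λ₁ + atan2(By, cos φ₁ + Bx) = 175.67430°

175.674°E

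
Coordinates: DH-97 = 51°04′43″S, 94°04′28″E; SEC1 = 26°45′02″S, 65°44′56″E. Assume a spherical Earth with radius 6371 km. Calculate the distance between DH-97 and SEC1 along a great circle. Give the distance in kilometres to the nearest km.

3606 km

DH-97: φ = -51.07861°, λ = +94.07444°
SEC1: φ = -26.75056°, λ = +65.74889°
Δφ = 24.3281°,  Δλ = -28.3256°
a = sin²(Δφ/2) + cos φ₁ cos φ₂ sin²(Δλ/2) = 0.077985
c = 2·arcsin(√a) = 0.566044 rad = 32.4319°
d = R·c = 6371 × 0.566044 = 3606.3 km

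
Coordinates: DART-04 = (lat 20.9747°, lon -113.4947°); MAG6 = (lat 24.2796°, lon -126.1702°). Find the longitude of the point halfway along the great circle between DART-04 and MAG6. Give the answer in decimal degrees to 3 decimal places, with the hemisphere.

119.756°W

Bx = cos φ₂ cos Δλ = 0.889334,  By = cos φ₂ sin Δλ = -0.200020
φₘ = atan2(sin φ₁ + sin φ₂, √((cos φ₁ + Bx)² + By²)) = 22.75213°
λₘ = λ₁ + atan2(By, cos φ₁ + Bx) = -119.75593°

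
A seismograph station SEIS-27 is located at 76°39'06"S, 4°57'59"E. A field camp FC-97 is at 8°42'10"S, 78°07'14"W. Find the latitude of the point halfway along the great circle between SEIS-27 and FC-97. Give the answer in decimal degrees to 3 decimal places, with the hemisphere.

47.181°S

SEIS-27: φ = -76.65167°, λ = +4.96639°
FC-97: φ = -8.70278°, λ = -78.12056°
Bx = cos φ₂ cos Δλ = 0.118977,  By = cos φ₂ sin Δλ = -0.981300
φₘ = atan2(sin φ₁ + sin φ₂, √((cos φ₁ + Bx)² + By²)) = -47.18104°
λₘ = λ₁ + atan2(By, cos φ₁ + Bx) = -65.41172°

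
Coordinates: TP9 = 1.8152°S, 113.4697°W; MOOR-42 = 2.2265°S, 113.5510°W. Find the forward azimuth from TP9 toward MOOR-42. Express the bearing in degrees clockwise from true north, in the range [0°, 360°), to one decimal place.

191.2°

Δλ = -0.0813°
y = sin Δλ · cos φ₂ = -0.001418
x = cos φ₁ sin φ₂ − sin φ₁ cos φ₂ cos Δλ = -0.007179
θ = atan2(y, x) = -168.8269° → 191.1731° (mod 360°)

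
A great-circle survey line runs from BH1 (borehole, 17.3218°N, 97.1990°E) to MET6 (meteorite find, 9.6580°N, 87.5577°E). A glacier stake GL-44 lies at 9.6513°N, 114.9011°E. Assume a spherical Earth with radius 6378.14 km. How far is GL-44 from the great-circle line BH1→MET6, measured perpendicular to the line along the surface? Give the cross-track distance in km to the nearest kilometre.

δ₁₃ = central angle BH1→GL-44 = 0.328617 rad  (haversine)
θ₁₃ = bearing BH1→GL-44 = 111.747°,  θ₁₂ = bearing BH1→MET6 = 231.953°
dₓₜ = R·arcsin(sin δ₁₃ · sin(θ₁₃ − θ₁₂)) = 6378.14·arcsin(0.32273·sin(-120.205°)) = -1802.877 km
|dₓₜ| = 1802.877 km

1803 km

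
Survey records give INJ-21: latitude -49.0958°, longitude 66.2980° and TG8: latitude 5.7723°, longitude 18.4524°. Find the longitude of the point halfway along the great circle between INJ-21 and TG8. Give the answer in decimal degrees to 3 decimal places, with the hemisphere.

Bx = cos φ₂ cos Δλ = 0.667728,  By = cos φ₂ sin Δλ = -0.737580
φₘ = atan2(sin φ₁ + sin φ₂, √((cos φ₁ + Bx)² + By²)) = -23.39795°
λₘ = λ₁ + atan2(By, cos φ₁ + Bx) = 37.14932°

37.149°E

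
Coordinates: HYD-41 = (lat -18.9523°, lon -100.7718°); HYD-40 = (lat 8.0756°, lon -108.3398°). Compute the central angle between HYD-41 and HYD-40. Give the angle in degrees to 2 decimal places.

Δφ = 27.0279°,  Δλ = -7.5680°
a = sin²(Δφ/2) + cos φ₁ cos φ₂ sin²(Δλ/2) = 0.058686
c = 2·arcsin(√a) = 0.489371 rad = 28.0389°

28.04°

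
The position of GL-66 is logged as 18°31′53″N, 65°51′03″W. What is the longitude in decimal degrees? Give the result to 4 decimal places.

65° + 51′/60 + 3″/3600 = 65 + 0.85000 + 0.00083 = 65.8508°

65.8508°W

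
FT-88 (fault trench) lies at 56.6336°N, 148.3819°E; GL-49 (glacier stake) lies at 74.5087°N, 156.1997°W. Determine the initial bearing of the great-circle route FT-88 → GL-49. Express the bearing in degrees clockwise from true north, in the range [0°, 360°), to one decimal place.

Δλ = 55.4184°
y = sin Δλ · cos φ₂ = 0.219902
x = cos φ₁ sin φ₂ − sin φ₁ cos φ₂ cos Δλ = 0.403402
θ = atan2(y, x) = 28.5956° → 28.5956° (mod 360°)

28.6°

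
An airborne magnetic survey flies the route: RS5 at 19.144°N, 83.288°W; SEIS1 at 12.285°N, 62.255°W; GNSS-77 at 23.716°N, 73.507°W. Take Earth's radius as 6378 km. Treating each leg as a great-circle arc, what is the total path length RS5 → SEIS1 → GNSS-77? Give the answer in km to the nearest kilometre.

RS5→SEIS1: c = 0.372713 rad, d = 2377.16 km
SEIS1→GNSS-77: c = 0.272991 rad, d = 1741.14 km
Total = 2377.16 + 1741.14 = 4118.30 km

4118 km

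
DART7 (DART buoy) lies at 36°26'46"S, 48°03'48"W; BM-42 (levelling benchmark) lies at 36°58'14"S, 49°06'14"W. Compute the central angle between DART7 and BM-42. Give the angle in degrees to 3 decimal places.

0.985°

DART7: φ = -36.44611°, λ = -48.06333°
BM-42: φ = -36.97056°, λ = -49.10389°
Δφ = -0.5244°,  Δλ = -1.0406°
a = sin²(Δφ/2) + cos φ₁ cos φ₂ sin²(Δλ/2) = 0.000074
c = 2·arcsin(√a) = 0.017198 rad = 0.9853°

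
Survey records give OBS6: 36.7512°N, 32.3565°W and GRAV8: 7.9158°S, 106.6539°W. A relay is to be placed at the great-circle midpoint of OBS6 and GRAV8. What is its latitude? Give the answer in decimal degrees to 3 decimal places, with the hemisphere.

17.823°N

Bx = cos φ₂ cos Δλ = 0.268065,  By = cos φ₂ sin Δλ = -0.953507
φₘ = atan2(sin φ₁ + sin φ₂, √((cos φ₁ + Bx)² + By²)) = 17.82314°
λₘ = λ₁ + atan2(By, cos φ₁ + Bx) = -74.08006°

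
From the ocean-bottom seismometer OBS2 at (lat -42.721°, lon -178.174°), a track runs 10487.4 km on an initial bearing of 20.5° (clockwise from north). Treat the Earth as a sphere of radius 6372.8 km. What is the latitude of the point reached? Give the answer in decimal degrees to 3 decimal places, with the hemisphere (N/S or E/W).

δ = d/R = 10487.4/6372.8 = 1.645650 rad
φ₂ = arcsin(sin φ₁ cos δ + cos φ₁ sin δ cos θ)
   = arcsin(-0.67843·-0.07478 + 0.73467·0.99720·0.93667) = 47.47224°
λ₂ = λ₁ + atan2(sin θ sin δ cos φ₁, cos δ − sin φ₁ sin φ₂) = -147.06634°

47.472°N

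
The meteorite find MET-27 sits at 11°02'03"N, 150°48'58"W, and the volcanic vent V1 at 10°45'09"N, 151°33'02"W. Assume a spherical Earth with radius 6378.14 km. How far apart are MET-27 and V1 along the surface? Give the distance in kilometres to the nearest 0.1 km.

MET-27: φ = +11.03417°, λ = -150.81611°
V1: φ = +10.75250°, λ = -151.55056°
Δφ = -0.2817°,  Δλ = -0.7344°
a = sin²(Δφ/2) + cos φ₁ cos φ₂ sin²(Δλ/2) = 0.000046
c = 2·arcsin(√a) = 0.013513 rad = 0.7743°
d = R·c = 6378.14 × 0.013513 = 86.2 km

86.2 km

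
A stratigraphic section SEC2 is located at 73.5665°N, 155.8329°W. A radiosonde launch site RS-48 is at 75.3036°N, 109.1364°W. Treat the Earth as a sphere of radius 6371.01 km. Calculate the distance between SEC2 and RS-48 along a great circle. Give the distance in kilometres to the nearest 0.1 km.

1369.2 km

Δφ = 1.7371°,  Δλ = 46.6965°
a = sin²(Δφ/2) + cos φ₁ cos φ₂ sin²(Δλ/2) = 0.011503
c = 2·arcsin(√a) = 0.214916 rad = 12.3138°
d = R·c = 6371.01 × 0.214916 = 1369.2 km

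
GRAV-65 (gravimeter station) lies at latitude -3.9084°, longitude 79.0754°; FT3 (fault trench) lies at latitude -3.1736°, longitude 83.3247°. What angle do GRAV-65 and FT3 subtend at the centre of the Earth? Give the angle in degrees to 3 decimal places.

4.304°

Δφ = 0.7348°,  Δλ = 4.2493°
a = sin²(Δφ/2) + cos φ₁ cos φ₂ sin²(Δλ/2) = 0.001410
c = 2·arcsin(√a) = 0.075125 rad = 4.3043°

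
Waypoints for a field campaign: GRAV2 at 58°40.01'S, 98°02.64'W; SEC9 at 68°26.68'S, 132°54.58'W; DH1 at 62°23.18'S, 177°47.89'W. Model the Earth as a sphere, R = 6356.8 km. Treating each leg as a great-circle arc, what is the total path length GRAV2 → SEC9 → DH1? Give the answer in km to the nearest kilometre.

GRAV2: φ = -58.66683°, λ = -98.04400°
SEC9: φ = -68.44467°, λ = -132.90967°
DH1: φ = -62.38633°, λ = -177.79817°
GRAV2→SEC9: c = 0.313764 rad, d = 1994.53 km
SEC9→DH1: c = 0.333899 rad, d = 2122.53 km
Total = 1994.53 + 2122.53 = 4117.07 km

4117 km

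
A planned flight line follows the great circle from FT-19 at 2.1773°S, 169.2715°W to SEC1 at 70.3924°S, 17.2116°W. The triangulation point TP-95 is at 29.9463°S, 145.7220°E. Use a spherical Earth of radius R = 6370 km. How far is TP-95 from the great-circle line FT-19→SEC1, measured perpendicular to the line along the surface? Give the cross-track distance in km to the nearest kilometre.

4781 km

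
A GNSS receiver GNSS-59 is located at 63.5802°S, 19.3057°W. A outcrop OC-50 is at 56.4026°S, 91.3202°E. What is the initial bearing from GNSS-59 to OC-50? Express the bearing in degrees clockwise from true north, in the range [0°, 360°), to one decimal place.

136.5°

Δλ = 110.6259°
y = sin Δλ · cos φ₂ = 0.517884
x = cos φ₁ sin φ₂ − sin φ₁ cos φ₂ cos Δλ = -0.545184
θ = atan2(y, x) = 136.4710° → 136.4710° (mod 360°)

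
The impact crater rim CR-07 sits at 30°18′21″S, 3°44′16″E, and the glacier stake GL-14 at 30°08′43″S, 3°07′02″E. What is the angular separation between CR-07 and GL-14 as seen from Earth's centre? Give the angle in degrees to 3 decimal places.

0.560°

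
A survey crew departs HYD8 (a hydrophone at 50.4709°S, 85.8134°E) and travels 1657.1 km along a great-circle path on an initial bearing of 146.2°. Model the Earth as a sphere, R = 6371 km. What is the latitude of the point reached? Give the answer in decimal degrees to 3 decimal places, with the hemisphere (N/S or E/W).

δ = d/R = 1657.1/6371 = 0.260100 rad
φ₂ = arcsin(sin φ₁ cos δ + cos φ₁ sin δ cos θ)
   = arcsin(-0.77130·0.96636 + 0.63647·0.25718·-0.83098) = -61.80909°
λ₂ = λ₁ + atan2(sin θ sin δ cos φ₁, cos δ − sin φ₁ sin φ₂) = 103.44190°

61.809°S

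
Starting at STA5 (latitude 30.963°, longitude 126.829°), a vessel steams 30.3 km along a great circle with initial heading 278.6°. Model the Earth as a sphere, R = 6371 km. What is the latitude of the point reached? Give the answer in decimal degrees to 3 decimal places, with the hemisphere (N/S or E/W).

31.003°N

δ = d/R = 30.3/6371 = 0.004756 rad
φ₂ = arcsin(sin φ₁ cos δ + cos φ₁ sin δ cos θ)
   = arcsin(0.51448·0.99999 + 0.85750·0.00476·0.14954) = 31.00337°
λ₂ = λ₁ + atan2(sin θ sin δ cos φ₁, cos δ − sin φ₁ sin φ₂) = 126.51466°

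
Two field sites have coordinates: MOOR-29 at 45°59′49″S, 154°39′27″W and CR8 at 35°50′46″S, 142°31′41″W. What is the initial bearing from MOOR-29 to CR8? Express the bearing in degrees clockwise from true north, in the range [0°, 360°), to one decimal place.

MOOR-29: φ = -45.99694°, λ = -154.65750°
CR8: φ = -35.84611°, λ = -142.52806°
Δλ = 12.1294°
y = sin Δλ · cos φ₂ = 0.170323
x = cos φ₁ sin φ₂ − sin φ₁ cos φ₂ cos Δλ = 0.163223
θ = atan2(y, x) = 46.2193° → 46.2193° (mod 360°)

46.2°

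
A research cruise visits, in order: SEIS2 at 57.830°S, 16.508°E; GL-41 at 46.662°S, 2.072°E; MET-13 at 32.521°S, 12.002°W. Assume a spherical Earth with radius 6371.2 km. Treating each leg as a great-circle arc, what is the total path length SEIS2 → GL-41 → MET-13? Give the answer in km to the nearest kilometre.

SEIS2→GL-41: c = 0.247507 rad, d = 1576.91 km
GL-41→MET-13: c = 0.310022 rad, d = 1975.21 km
Total = 1576.91 + 1975.21 = 3552.13 km

3552 km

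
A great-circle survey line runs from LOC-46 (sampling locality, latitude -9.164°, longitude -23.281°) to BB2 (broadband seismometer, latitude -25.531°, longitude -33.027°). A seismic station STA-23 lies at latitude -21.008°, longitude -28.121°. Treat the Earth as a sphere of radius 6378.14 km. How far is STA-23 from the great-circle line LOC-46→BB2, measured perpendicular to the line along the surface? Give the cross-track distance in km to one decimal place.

179.6 km

δ₁₃ = central angle LOC-46→STA-23 = 0.222160 rad  (haversine)
θ₁₃ = bearing LOC-46→STA-23 = 200.945°,  θ₁₂ = bearing LOC-46→BB2 = 208.285°
dₓₜ = R·arcsin(sin δ₁₃ · sin(θ₁₃ − θ₁₂)) = 6378.14·arcsin(0.22034·sin(-7.340°)) = -179.568 km
|dₓₜ| = 179.568 km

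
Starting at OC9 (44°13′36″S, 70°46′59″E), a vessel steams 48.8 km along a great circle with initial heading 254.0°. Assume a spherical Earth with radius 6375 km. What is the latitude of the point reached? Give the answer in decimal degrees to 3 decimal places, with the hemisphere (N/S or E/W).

44.346°S

OC9: φ = -44.22667°, λ = +70.78306°
δ = d/R = 48.8/6375 = 0.007655 rad
φ₂ = arcsin(sin φ₁ cos δ + cos φ₁ sin δ cos θ)
   = arcsin(-0.69750·0.99997 + 0.71659·0.00765·-0.27564) = -44.34605°
λ₂ = λ₁ + atan2(sin θ sin δ cos φ₁, cos δ − sin φ₁ sin φ₂) = 70.19350°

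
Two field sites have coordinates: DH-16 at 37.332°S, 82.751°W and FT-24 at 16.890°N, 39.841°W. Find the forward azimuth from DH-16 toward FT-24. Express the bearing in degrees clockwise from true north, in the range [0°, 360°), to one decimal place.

Δλ = 42.9100°
y = sin Δλ · cos φ₂ = 0.651480
x = cos φ₁ sin φ₂ − sin φ₁ cos φ₂ cos Δλ = 0.656021
θ = atan2(y, x) = 44.8010° → 44.8010° (mod 360°)

44.8°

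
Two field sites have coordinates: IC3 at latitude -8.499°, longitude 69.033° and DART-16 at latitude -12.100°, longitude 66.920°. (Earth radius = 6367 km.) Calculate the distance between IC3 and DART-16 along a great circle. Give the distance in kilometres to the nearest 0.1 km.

Δφ = -3.6010°,  Δλ = -2.1130°
a = sin²(Δφ/2) + cos φ₁ cos φ₂ sin²(Δλ/2) = 0.001316
c = 2·arcsin(√a) = 0.072568 rad = 4.1578°
d = R·c = 6367 × 0.072568 = 462.0 km

462.0 km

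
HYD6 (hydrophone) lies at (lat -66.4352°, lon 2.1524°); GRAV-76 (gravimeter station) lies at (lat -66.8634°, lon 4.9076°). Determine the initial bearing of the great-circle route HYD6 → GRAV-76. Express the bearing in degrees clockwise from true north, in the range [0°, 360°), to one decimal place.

Δλ = 2.7552°
y = sin Δλ · cos φ₂ = 0.018887
x = cos φ₁ sin φ₂ − sin φ₁ cos φ₂ cos Δλ = -0.007890
θ = atan2(y, x) = 112.6716° → 112.6716° (mod 360°)

112.7°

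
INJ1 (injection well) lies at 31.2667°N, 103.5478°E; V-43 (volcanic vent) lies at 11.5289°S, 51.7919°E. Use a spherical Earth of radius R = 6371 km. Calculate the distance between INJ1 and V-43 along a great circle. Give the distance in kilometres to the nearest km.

Δφ = -42.7956°,  Δλ = -51.7559°
a = sin²(Δφ/2) + cos φ₁ cos φ₂ sin²(Δλ/2) = 0.292650
c = 2·arcsin(√a) = 1.143183 rad = 65.4996°
d = R·c = 6371 × 1.143183 = 7283.2 km

7283 km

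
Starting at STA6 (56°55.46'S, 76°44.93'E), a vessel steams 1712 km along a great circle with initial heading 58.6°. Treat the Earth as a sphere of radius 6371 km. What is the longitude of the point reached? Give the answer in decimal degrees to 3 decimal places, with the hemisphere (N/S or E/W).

STA6: φ = -56.92433°, λ = +76.74883°
δ = d/R = 1712/6371 = 0.268718 rad
φ₂ = arcsin(sin φ₁ cos δ + cos φ₁ sin δ cos θ)
   = arcsin(-0.83795·0.96411 + 0.54575·0.26550·0.52101) = -47.08694°
λ₂ = λ₁ + atan2(sin θ sin δ cos φ₁, cos δ − sin φ₁ sin φ₂) = 96.18892°

96.189°E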